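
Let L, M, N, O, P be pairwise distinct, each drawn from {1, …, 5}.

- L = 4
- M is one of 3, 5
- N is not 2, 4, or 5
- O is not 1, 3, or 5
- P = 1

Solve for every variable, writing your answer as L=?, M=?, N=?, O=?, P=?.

L has just one choice, so L = 4. Eliminate 4 elsewhere: O.
O must be 2 (only option left).
P's domain is down to {1}, so P = 1. Strike 1 from N.
N must be 3 (only option left). Eliminate 3 elsewhere: M.
M must be 5 (only option left).

L=4, M=5, N=3, O=2, P=1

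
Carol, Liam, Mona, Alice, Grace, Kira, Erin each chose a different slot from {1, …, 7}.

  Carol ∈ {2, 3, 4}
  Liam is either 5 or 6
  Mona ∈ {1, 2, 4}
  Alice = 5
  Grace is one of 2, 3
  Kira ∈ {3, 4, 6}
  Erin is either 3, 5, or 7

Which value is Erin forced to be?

Alice must be 5 (only option left). Strike 5 from Liam, Erin.
That leaves Liam = 6. Eliminate 6 elsewhere: Kira.
Among the 5 still-open variables, 1 fits only Mona (and all 5 values in {1, 2, 3, 4, 7} must be used), so Mona = 1.
The 4 still-open variables together cover exactly {2, 3, 4, 7} — 4 values for 4 variables — and 7 appears only in Erin's list, so Erin = 7.

7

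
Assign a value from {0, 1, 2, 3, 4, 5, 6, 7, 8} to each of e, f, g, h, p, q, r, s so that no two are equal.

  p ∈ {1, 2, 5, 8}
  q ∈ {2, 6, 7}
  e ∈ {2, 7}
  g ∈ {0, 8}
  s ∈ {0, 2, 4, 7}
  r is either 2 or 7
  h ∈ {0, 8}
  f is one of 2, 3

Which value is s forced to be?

4

e and r between them cover only {2, 7} — a naked pair. Remove those values from f, p, q, s.
That leaves f = 3.
q has just one choice, so q = 6.
g and h share exactly the 2 values {0, 8}; by pigeonhole those values go to them, so strike 0, 8 from p, s.
So s = 4.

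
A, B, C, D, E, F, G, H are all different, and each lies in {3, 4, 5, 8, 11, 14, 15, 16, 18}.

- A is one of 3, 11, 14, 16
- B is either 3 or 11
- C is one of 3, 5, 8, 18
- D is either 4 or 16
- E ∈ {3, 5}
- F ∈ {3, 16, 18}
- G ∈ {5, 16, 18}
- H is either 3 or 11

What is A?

14

The 8 variables together cover exactly {3, 4, 5, 8, 11, 14, 16, 18} — 8 values for 8 variables — and 4 appears only in D's list, so D = 4.
Among the 7 still-open variables, 8 fits only C (and all 7 values in {3, 5, 8, 11, 14, 16, 18} must be used), so C = 8.
The 6 still-open variables together cover exactly {3, 5, 11, 14, 16, 18} — 6 values for 6 variables — and 14 appears only in A's list, so A = 14.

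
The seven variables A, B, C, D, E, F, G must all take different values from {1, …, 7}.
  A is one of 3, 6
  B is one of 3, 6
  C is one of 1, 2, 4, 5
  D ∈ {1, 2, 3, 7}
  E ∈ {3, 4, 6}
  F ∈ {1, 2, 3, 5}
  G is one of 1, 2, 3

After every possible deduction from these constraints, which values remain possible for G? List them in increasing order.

1, 2

The 7 variables together cover exactly {1, 2, 3, 4, 5, 6, 7} — 7 values for 7 variables — and 7 appears only in D's list, so D = 7.
A and B between them cover only {3, 6} — a naked pair. Remove those values from E, F, G.
E must be 4 (only option left). Eliminate 4 elsewhere: C.
No further eliminations apply; G can still be any of 1, 2.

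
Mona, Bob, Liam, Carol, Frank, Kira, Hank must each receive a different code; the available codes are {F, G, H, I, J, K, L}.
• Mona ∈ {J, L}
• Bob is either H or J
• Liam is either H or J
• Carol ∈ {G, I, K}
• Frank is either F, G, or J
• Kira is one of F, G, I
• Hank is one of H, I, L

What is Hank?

The 7 variables together cover exactly {F, G, H, I, J, K, L} — 7 values for 7 variables — and K appears only in Carol's list, so Carol = K.
Bob and Liam share exactly the 2 values {H, J}; by pigeonhole those values go to them, so strike H, J from Mona, Frank, Hank.
Mona's domain is down to {L}, so Mona = L. Remove L from Hank.
So Hank = I.

I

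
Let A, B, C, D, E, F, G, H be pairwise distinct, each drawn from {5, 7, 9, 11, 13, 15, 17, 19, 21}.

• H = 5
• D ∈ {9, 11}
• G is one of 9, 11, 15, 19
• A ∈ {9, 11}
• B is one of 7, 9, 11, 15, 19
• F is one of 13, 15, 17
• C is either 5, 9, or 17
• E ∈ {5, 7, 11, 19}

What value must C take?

H must be 5 (only option left). Strike 5 from C, E.
Among the 7 still-open variables, 13 fits only F (and all 7 values in {7, 9, 11, 13, 15, 17, 19} must be used), so F = 13.
The 6 still-open variables draw from only 6 values {7, 9, 11, 15, 17, 19}, so each is used; only C can be 17, hence C = 17.

17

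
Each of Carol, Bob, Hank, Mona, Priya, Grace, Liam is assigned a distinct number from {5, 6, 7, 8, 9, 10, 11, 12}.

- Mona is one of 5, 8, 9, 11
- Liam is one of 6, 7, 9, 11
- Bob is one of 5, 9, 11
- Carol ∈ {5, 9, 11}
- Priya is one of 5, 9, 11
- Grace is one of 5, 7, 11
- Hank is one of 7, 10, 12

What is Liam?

Carol, Bob, Priya between them cover only {5, 9, 11} — a naked triple. Remove those values from Mona, Grace, Liam.
That leaves Mona = 8.
Grace has just one choice, so Grace = 7. Remove 7 from Hank, Liam.
So Liam = 6.

6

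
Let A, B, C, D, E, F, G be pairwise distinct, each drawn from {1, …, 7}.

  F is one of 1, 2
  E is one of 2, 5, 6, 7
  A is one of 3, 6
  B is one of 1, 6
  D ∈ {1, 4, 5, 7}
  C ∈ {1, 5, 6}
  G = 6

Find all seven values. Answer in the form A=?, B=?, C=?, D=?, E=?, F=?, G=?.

A=3, B=1, C=5, D=4, E=7, F=2, G=6

G's domain is down to {6}, so G = 6. Strike 6 from A, B, C, E.
A must be 3 (only option left).
B must be 1 (only option left). Remove 1 from C, D, F.
C must be 5 (only option left). Eliminate 5 elsewhere: D, E.
F must be 2 (only option left). Remove 2 from E.
That leaves E = 7. Eliminate 7 elsewhere: D.
D must be 4 (only option left).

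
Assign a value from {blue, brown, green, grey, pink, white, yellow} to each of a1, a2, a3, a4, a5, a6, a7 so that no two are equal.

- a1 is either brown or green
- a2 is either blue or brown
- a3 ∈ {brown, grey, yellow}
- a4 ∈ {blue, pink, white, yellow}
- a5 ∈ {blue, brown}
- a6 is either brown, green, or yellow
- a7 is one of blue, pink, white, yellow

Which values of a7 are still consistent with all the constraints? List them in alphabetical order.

Among the 7 variables, grey fits only a3 (and all 7 values in {blue, brown, green, grey, pink, white, yellow} must be used), so a3 = grey.
a2 and a5 between them cover only {blue, brown} — a naked pair. Remove those values from a1, a4, a6, a7.
a1 has just one choice, so a1 = green. Eliminate green elsewhere: a6.
a6's domain is down to {yellow}, so a6 = yellow. Strike yellow from a4, a7.
No further eliminations apply; a7 can still be any of pink, white.

pink, white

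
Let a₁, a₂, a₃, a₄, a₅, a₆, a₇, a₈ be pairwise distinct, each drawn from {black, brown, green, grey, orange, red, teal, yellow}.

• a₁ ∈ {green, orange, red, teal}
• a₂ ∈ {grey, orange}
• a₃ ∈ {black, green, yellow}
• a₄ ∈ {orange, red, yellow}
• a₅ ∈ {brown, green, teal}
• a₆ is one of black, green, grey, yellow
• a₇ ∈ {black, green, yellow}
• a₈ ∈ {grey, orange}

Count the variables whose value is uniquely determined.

Among the 8 variables, brown fits only a₅ (and all 8 values in {black, brown, green, grey, orange, red, teal, yellow} must be used), so a₅ = brown.
Among the 7 still-open variables, teal fits only a₁ (and all 7 values in {black, green, grey, orange, red, teal, yellow} must be used), so a₁ = teal.
The 6 still-open variables together cover exactly {black, green, grey, orange, red, yellow} — 6 values for 6 variables — and red appears only in a₄'s list, so a₄ = red.
a₂ and a₈ between them cover only {grey, orange} — a naked pair. Remove those values from a₆.
Determined: a₁=teal, a₄=red, a₅=brown. The other variables each still have more than one consistent value. That makes 3.

3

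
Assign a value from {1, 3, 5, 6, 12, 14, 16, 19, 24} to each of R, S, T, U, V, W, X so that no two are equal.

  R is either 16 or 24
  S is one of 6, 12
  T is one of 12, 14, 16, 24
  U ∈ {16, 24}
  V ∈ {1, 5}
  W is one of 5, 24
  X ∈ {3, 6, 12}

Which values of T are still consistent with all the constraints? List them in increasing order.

The 2 variables R and U are confined to {16, 24}, which locks those values in; drop them from T, W.
W must be 5 (only option left). Strike 5 from V.
V must be 1 (only option left).
No further eliminations apply; T can still be any of 12, 14.

12, 14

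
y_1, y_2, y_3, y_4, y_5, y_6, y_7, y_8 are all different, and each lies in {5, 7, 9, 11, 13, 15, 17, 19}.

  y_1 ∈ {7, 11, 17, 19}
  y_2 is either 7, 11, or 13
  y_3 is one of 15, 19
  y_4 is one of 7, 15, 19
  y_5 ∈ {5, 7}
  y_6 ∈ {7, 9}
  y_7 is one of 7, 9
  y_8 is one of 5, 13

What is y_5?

5

The 8 variables draw from only 8 values {5, 7, 9, 11, 13, 15, 17, 19}, so each is used; only y_1 can be 17, hence y_1 = 17.
The 7 still-open variables draw from only 7 values {5, 7, 9, 11, 13, 15, 19}, so each is used; only y_2 can be 11, hence y_2 = 11.
The 6 still-open variables together cover exactly {5, 7, 9, 13, 15, 19} — 6 values for 6 variables — and 13 appears only in y_8's list, so y_8 = 13.
The 5 still-open variables together cover exactly {5, 7, 9, 15, 19} — 5 values for 5 variables — and 5 appears only in y_5's list, so y_5 = 5.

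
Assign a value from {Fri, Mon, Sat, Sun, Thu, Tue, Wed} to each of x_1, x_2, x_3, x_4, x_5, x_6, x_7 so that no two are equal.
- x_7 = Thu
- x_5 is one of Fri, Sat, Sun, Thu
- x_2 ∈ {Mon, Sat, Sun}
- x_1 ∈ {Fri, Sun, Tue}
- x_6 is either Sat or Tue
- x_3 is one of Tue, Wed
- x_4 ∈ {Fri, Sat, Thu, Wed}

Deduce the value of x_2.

x_7 has just one choice, so x_7 = Thu. So x_4, x_5 can't be Thu.
Among the 6 still-open variables, Mon fits only x_2 (and all 6 values in {Fri, Mon, Sat, Sun, Tue, Wed} must be used), so x_2 = Mon.

Mon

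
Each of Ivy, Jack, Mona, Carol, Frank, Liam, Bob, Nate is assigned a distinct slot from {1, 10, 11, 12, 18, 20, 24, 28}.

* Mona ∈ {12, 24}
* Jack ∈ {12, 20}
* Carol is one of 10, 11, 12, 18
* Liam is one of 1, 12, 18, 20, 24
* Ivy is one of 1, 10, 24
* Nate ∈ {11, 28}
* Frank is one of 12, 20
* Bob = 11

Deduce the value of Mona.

Bob's domain is down to {11}, so Bob = 11. Strike 11 from Carol, Nate.
That leaves Nate = 28.
Jack and Frank share exactly the 2 values {12, 20}; by pigeonhole those values go to them, so strike 12, 20 from Mona, Carol, Liam.
So Mona = 24.

24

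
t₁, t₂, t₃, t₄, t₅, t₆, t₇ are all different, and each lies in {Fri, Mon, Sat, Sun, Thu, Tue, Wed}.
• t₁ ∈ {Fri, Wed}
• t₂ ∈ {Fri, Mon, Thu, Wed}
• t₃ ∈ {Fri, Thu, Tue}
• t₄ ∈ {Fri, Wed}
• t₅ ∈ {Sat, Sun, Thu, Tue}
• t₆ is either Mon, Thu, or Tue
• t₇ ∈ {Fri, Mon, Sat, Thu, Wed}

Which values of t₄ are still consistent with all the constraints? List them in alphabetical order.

The 7 variables draw from only 7 values {Fri, Mon, Sat, Sun, Thu, Tue, Wed}, so each is used; only t₅ can be Sun, hence t₅ = Sun.
Among the 6 still-open variables, Sat fits only t₇ (and all 6 values in {Fri, Mon, Sat, Thu, Tue, Wed} must be used), so t₇ = Sat.
t₁ and t₄ between them cover only {Fri, Wed} — a naked pair. Remove those values from t₂, t₃.
No further eliminations apply; t₄ can still be any of Fri, Wed.

Fri, Wed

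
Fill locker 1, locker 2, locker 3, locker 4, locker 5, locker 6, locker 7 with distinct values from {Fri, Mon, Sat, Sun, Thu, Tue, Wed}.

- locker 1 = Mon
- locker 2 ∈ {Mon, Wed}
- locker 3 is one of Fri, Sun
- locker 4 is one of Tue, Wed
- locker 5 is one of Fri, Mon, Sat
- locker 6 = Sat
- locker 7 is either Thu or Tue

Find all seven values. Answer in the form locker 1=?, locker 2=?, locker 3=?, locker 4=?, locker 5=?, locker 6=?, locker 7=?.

locker 1=Mon, locker 2=Wed, locker 3=Sun, locker 4=Tue, locker 5=Fri, locker 6=Sat, locker 7=Thu

locker 1 must be Mon (only option left). Remove Mon from locker 2, locker 5.
That leaves locker 2 = Wed. Remove Wed from locker 4.
locker 4's domain is down to {Tue}, so locker 4 = Tue. Remove Tue from locker 7.
locker 6 has just one choice, so locker 6 = Sat. Strike Sat from locker 5.
locker 7 has just one choice, so locker 7 = Thu.
locker 5 must be Fri (only option left). So locker 3 can't be Fri.
locker 3 must be Sun (only option left).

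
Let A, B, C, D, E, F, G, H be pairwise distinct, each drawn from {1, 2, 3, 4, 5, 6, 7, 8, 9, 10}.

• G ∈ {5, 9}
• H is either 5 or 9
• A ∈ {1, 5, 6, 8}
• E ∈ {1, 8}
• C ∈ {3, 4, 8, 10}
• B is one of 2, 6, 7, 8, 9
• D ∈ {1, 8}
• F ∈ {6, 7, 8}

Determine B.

The 2 variables D and E are confined to {1, 8}, which locks those values in; drop them from A, B, C, F.
The 2 variables G and H are confined to {5, 9}, which locks those values in; drop them from A, B.
That leaves A = 6. Strike 6 from B, F.
F's domain is down to {7}, so F = 7. Eliminate 7 elsewhere: B.
So B = 2.

2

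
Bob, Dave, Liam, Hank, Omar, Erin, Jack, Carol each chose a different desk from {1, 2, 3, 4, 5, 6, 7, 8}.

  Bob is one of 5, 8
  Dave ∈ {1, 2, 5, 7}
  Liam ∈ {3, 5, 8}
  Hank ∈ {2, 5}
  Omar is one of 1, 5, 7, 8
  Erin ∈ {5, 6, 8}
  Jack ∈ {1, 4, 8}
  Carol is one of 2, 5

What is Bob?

The 8 variables draw from only 8 values {1, 2, 3, 4, 5, 6, 7, 8}, so each is used; only Liam can be 3, hence Liam = 3.
The 7 still-open variables draw from only 7 values {1, 2, 4, 5, 6, 7, 8}, so each is used; only Jack can be 4, hence Jack = 4.
The 6 still-open variables draw from only 6 values {1, 2, 5, 6, 7, 8}, so each is used; only Erin can be 6, hence Erin = 6.
The 2 variables Hank and Carol are confined to {2, 5}, which locks those values in; drop them from Bob, Dave, Omar.
So Bob = 8.

8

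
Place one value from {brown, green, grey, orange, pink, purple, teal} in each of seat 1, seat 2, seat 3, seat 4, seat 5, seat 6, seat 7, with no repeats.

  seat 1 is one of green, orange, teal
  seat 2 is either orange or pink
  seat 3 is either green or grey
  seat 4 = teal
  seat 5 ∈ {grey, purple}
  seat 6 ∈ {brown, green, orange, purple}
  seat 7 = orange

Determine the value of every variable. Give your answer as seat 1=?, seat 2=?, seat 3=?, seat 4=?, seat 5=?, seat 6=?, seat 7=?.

seat 4's domain is down to {teal}, so seat 4 = teal. So seat 1 can't be teal.
seat 7 has just one choice, so seat 7 = orange. Remove orange from seat 1, seat 2, seat 6.
seat 1's domain is down to {green}, so seat 1 = green. Strike green from seat 3, seat 6.
seat 2 has just one choice, so seat 2 = pink.
seat 3's domain is down to {grey}, so seat 3 = grey. Eliminate grey elsewhere: seat 5.
seat 5 has just one choice, so seat 5 = purple. Strike purple from seat 6.
seat 6 must be brown (only option left).

seat 1=green, seat 2=pink, seat 3=grey, seat 4=teal, seat 5=purple, seat 6=brown, seat 7=orange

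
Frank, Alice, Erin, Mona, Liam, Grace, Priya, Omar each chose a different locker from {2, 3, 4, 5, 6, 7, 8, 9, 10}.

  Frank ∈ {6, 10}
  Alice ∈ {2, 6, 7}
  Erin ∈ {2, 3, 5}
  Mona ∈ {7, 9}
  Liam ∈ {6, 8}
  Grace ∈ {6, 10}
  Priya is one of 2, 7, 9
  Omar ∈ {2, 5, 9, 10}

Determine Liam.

8

The 8 variables draw from only 8 values {2, 3, 5, 6, 7, 8, 9, 10}, so each is used; only Erin can be 3, hence Erin = 3.
The 7 still-open variables together cover exactly {2, 5, 6, 7, 8, 9, 10} — 7 values for 7 variables — and 5 appears only in Omar's list, so Omar = 5.
The 6 still-open variables together cover exactly {2, 6, 7, 8, 9, 10} — 6 values for 6 variables — and 8 appears only in Liam's list, so Liam = 8.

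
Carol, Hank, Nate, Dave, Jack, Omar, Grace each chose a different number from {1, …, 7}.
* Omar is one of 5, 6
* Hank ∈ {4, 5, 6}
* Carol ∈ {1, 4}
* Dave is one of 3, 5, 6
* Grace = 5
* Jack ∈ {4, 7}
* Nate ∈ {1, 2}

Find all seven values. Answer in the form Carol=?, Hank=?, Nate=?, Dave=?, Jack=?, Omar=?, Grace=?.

Grace's domain is down to {5}, so Grace = 5. Eliminate 5 elsewhere: Hank, Dave, Omar.
Omar's domain is down to {6}, so Omar = 6. Strike 6 from Hank, Dave.
Hank must be 4 (only option left). Remove 4 from Carol, Jack.
Dave must be 3 (only option left).
Jack's domain is down to {7}, so Jack = 7.
Carol's domain is down to {1}, so Carol = 1. So Nate can't be 1.
Nate's domain is down to {2}, so Nate = 2.

Carol=1, Hank=4, Nate=2, Dave=3, Jack=7, Omar=6, Grace=5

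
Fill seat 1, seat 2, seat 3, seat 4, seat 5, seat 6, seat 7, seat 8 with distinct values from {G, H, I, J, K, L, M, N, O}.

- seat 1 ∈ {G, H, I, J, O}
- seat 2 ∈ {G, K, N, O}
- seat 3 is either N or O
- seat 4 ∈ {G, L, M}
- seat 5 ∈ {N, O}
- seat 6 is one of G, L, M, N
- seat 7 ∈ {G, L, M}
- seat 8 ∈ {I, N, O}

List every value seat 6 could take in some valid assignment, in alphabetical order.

G, L, M

seat 3 and seat 5 share exactly the 2 values {N, O}; by pigeonhole those values go to them, so strike N, O from seat 1, seat 2, seat 6, seat 8.
seat 8 has just one choice, so seat 8 = I. Eliminate I elsewhere: seat 1.
seat 4, seat 6, seat 7 share exactly the 3 values {G, L, M}; by pigeonhole those values go to them, so strike G, L, M from seat 1, seat 2.
That leaves seat 2 = K.
No further eliminations apply; seat 6 can still be any of G, L, M.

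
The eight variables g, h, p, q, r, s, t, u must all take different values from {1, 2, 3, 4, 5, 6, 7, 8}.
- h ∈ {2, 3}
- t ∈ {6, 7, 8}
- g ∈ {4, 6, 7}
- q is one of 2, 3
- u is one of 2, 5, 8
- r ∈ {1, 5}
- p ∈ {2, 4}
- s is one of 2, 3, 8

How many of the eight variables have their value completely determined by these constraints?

4

The 8 variables draw from only 8 values {1, 2, 3, 4, 5, 6, 7, 8}, so each is used; only r can be 1, hence r = 1.
The 7 still-open variables draw from only 7 values {2, 3, 4, 5, 6, 7, 8}, so each is used; only u can be 5, hence u = 5.
The 2 variables h and q are confined to {2, 3}, which locks those values in; drop them from p, s.
That leaves p = 4. Remove 4 from g.
That leaves s = 8. Remove 8 from t.
Determined: p=4, r=1, s=8, u=5. The other variables each still have more than one consistent value. That makes 4.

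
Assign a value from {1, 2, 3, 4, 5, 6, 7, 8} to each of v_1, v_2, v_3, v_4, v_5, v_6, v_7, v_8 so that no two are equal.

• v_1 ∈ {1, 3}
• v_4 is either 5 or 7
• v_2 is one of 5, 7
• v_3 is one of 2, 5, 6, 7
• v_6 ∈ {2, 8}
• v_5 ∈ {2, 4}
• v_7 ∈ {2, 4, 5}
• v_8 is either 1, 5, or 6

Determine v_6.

8

The 8 variables together cover exactly {1, 2, 3, 4, 5, 6, 7, 8} — 8 values for 8 variables — and 3 appears only in v_1's list, so v_1 = 3.
The 7 still-open variables draw from only 7 values {1, 2, 4, 5, 6, 7, 8}, so each is used; only v_8 can be 1, hence v_8 = 1.
Among the 6 still-open variables, 6 fits only v_3 (and all 6 values in {2, 4, 5, 6, 7, 8} must be used), so v_3 = 6.
Among the 5 still-open variables, 8 fits only v_6 (and all 5 values in {2, 4, 5, 7, 8} must be used), so v_6 = 8.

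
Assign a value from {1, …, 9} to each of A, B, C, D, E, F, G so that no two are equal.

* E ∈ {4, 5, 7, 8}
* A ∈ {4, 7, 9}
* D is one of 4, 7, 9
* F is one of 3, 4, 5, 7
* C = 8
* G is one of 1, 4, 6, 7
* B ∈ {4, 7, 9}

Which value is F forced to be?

C has just one choice, so C = 8. So E can't be 8.
A, B, D between them cover only {4, 7, 9} — a naked triple. Remove those values from E, F, G.
E's domain is down to {5}, so E = 5. Remove 5 from F.
So F = 3.

3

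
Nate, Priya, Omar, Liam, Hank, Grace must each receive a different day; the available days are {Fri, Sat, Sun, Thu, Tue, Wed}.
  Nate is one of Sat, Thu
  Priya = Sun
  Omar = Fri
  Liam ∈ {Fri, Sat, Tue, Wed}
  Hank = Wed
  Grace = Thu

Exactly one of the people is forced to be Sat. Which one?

Nate

Priya must be Sun (only option left).
That leaves Omar = Fri. Remove Fri from Liam.
Hank has just one choice, so Hank = Wed. Strike Wed from Liam.
Grace's domain is down to {Thu}, so Grace = Thu. Strike Thu from Nate.
So Sat goes to Nate.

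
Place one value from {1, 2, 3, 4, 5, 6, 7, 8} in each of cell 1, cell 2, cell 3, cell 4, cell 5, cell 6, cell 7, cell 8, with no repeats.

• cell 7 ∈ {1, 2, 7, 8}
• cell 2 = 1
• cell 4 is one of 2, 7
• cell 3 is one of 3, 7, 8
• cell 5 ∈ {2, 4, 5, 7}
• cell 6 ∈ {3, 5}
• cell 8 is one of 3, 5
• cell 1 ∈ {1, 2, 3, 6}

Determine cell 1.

6

cell 2's domain is down to {1}, so cell 2 = 1. Remove 1 from cell 1, cell 7.
Among the 7 still-open variables, 4 fits only cell 5 (and all 7 values in {2, 3, 4, 5, 6, 7, 8} must be used), so cell 5 = 4.
Among the 6 still-open variables, 6 fits only cell 1 (and all 6 values in {2, 3, 5, 6, 7, 8} must be used), so cell 1 = 6.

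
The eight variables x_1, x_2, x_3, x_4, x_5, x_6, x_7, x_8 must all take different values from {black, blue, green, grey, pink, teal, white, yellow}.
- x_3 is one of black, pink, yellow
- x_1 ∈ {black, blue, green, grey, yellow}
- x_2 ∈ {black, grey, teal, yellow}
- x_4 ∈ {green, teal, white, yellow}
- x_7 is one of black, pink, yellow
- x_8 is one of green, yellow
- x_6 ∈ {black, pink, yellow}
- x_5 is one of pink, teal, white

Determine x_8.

green

The 8 variables together cover exactly {black, blue, green, grey, pink, teal, white, yellow} — 8 values for 8 variables — and blue appears only in x_1's list, so x_1 = blue.
Among the 7 still-open variables, grey fits only x_2 (and all 7 values in {black, green, grey, pink, teal, white, yellow} must be used), so x_2 = grey.
The 3 variables x_3, x_6, x_7 are confined to {black, pink, yellow}, which locks those values in; drop them from x_4, x_5, x_8.
So x_8 = green.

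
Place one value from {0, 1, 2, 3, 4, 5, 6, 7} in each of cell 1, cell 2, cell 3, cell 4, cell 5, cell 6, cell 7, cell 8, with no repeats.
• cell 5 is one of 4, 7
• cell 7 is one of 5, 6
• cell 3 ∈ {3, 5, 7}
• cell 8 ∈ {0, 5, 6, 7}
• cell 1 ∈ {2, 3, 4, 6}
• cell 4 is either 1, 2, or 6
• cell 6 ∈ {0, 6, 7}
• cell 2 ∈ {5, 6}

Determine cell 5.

4

Among the 8 variables, 1 fits only cell 4 (and all 8 values in {0, 1, 2, 3, 4, 5, 6, 7} must be used), so cell 4 = 1.
The 7 still-open variables draw from only 7 values {0, 2, 3, 4, 5, 6, 7}, so each is used; only cell 1 can be 2, hence cell 1 = 2.
The 6 still-open variables together cover exactly {0, 3, 4, 5, 6, 7} — 6 values for 6 variables — and 3 appears only in cell 3's list, so cell 3 = 3.
The 5 still-open variables together cover exactly {0, 4, 5, 6, 7} — 5 values for 5 variables — and 4 appears only in cell 5's list, so cell 5 = 4.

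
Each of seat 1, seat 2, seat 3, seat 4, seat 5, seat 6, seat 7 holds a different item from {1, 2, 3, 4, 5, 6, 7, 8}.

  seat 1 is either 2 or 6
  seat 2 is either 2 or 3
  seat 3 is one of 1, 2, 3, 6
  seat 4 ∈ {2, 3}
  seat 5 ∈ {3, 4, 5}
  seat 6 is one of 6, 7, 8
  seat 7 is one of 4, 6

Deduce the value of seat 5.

seat 2 and seat 4 between them cover only {2, 3} — a naked pair. Remove those values from seat 1, seat 3, seat 5.
seat 1's domain is down to {6}, so seat 1 = 6. So seat 3, seat 6, seat 7 can't be 6.
seat 3's domain is down to {1}, so seat 3 = 1.
seat 7 must be 4 (only option left). Strike 4 from seat 5.
So seat 5 = 5.

5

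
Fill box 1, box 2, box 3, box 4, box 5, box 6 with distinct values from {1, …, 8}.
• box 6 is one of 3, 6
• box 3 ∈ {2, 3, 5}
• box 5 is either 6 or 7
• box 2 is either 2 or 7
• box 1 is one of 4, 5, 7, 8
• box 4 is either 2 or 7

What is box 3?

box 2 and box 4 share exactly the 2 values {2, 7}; by pigeonhole those values go to them, so strike 2, 7 from box 1, box 3, box 5.
box 5 has just one choice, so box 5 = 6. Strike 6 from box 6.
box 6 has just one choice, so box 6 = 3. So box 3 can't be 3.
So box 3 = 5.

5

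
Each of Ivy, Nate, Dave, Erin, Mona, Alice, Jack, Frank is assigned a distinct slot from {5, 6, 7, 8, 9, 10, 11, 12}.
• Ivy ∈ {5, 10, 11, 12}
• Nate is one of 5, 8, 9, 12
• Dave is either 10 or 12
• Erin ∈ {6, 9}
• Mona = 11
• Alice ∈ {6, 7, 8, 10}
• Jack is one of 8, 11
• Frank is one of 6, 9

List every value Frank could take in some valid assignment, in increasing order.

6, 9

Mona's domain is down to {11}, so Mona = 11. Remove 11 from Ivy, Jack.
Jack has just one choice, so Jack = 8. So Nate, Alice can't be 8.
Among the 6 still-open variables, 7 fits only Alice (and all 6 values in {5, 6, 7, 9, 10, 12} must be used), so Alice = 7.
Erin and Frank share exactly the 2 values {6, 9}; by pigeonhole those values go to them, so strike 6, 9 from Nate.
No further eliminations apply; Frank can still be any of 6, 9.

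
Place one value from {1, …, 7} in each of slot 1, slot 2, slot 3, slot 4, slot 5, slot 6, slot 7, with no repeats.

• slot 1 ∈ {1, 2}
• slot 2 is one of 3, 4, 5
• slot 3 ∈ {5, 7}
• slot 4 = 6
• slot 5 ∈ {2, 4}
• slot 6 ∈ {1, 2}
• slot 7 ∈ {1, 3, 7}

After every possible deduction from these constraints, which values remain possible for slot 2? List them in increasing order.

3, 5

slot 4 must be 6 (only option left).
slot 1 and slot 6 between them cover only {1, 2} — a naked pair. Remove those values from slot 5, slot 7.
slot 5 has just one choice, so slot 5 = 4. Eliminate 4 elsewhere: slot 2.
No further eliminations apply; slot 2 can still be any of 3, 5.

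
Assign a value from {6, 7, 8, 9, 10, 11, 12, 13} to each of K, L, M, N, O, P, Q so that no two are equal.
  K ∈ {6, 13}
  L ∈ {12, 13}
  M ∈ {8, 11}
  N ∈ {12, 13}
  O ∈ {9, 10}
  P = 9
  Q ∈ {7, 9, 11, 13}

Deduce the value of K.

P's domain is down to {9}, so P = 9. Strike 9 from O, Q.
O has just one choice, so O = 10.
L and N share exactly the 2 values {12, 13}; by pigeonhole those values go to them, so strike 12, 13 from K, Q.
So K = 6.

6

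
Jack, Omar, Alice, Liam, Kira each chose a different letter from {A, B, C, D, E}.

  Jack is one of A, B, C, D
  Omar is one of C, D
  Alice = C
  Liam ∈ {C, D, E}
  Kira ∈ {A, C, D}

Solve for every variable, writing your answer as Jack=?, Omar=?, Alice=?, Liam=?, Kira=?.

Jack=B, Omar=D, Alice=C, Liam=E, Kira=A

Alice's domain is down to {C}, so Alice = C. Remove C from Jack, Omar, Liam, Kira.
Omar must be D (only option left). Remove D from Jack, Liam, Kira.
Liam's domain is down to {E}, so Liam = E.
Kira's domain is down to {A}, so Kira = A. Eliminate A elsewhere: Jack.
Jack's domain is down to {B}, so Jack = B.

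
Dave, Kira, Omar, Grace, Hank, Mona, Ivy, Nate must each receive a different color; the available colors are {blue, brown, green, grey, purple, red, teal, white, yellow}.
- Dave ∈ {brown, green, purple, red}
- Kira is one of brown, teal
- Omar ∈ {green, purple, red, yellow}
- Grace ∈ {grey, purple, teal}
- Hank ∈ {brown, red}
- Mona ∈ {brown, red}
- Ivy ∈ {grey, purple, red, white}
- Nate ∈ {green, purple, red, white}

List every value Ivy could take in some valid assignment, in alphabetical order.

Among the 8 variables, yellow fits only Omar (and all 8 values in {brown, green, grey, purple, red, teal, white, yellow} must be used), so Omar = yellow.
Hank and Mona share exactly the 2 values {brown, red}; by pigeonhole those values go to them, so strike brown, red from Dave, Kira, Ivy, Nate.
Kira must be teal (only option left). So Grace can't be teal.
No further eliminations apply; Ivy can still be any of grey, purple, white.

grey, purple, white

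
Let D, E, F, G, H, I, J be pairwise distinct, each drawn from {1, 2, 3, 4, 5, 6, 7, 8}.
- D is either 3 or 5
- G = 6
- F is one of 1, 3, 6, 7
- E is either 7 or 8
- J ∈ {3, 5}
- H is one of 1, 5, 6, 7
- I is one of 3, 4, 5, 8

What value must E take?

8

G's domain is down to {6}, so G = 6. Eliminate 6 elsewhere: F, H.
The 6 still-open variables together cover exactly {1, 3, 4, 5, 7, 8} — 6 values for 6 variables — and 4 appears only in I's list, so I = 4.
Among the 5 still-open variables, 8 fits only E (and all 5 values in {1, 3, 5, 7, 8} must be used), so E = 8.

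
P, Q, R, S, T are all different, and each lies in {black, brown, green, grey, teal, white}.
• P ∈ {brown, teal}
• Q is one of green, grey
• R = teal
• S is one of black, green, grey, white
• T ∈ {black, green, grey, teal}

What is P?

R has just one choice, so R = teal. Remove teal from P, T.
So P = brown.

brown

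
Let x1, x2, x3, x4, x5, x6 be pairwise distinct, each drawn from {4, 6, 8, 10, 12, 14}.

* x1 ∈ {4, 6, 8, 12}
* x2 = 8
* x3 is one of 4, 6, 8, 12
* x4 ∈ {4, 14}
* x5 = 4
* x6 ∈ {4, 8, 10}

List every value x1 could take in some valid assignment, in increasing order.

x2's domain is down to {8}, so x2 = 8. Remove 8 from x1, x3, x6.
x5 must be 4 (only option left). Eliminate 4 elsewhere: x1, x3, x4, x6.
x6 must be 10 (only option left).
x4's domain is down to {14}, so x4 = 14.
No further eliminations apply; x1 can still be any of 6, 12.

6, 12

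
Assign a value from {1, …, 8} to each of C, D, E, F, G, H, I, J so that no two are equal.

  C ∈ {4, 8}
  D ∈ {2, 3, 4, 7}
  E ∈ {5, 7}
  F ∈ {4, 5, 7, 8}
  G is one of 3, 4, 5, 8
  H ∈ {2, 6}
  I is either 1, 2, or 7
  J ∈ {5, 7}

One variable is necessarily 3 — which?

G

The 8 variables together cover exactly {1, 2, 3, 4, 5, 6, 7, 8} — 8 values for 8 variables — and 1 appears only in I's list, so I = 1.
The 7 still-open variables together cover exactly {2, 3, 4, 5, 6, 7, 8} — 7 values for 7 variables — and 6 appears only in H's list, so H = 6.
The 6 still-open variables draw from only 6 values {2, 3, 4, 5, 7, 8}, so each is used; only D can be 2, hence D = 2.
The 5 still-open variables together cover exactly {3, 4, 5, 7, 8} — 5 values for 5 variables — and 3 appears only in G's list, so G = 3.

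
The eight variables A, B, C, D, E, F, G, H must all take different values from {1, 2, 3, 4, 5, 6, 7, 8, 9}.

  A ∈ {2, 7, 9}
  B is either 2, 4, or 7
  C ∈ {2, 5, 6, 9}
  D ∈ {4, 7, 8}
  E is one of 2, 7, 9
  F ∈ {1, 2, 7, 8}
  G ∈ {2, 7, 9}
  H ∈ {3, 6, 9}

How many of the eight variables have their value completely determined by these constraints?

A, E, G between them cover only {2, 7, 9} — a naked triple. Remove those values from B, C, D, F, H.
B's domain is down to {4}, so B = 4. Remove 4 from D.
D has just one choice, so D = 8. Eliminate 8 elsewhere: F.
F must be 1 (only option left).
Determined: B=4, D=8, F=1. The other variables each still have more than one consistent value. That makes 3.

3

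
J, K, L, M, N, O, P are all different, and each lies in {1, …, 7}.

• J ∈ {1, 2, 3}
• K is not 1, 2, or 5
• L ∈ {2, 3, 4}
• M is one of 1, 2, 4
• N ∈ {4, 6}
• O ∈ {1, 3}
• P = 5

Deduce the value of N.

P's domain is down to {5}, so P = 5.
The 6 still-open variables together cover exactly {1, 2, 3, 4, 6, 7} — 6 values for 6 variables — and 7 appears only in K's list, so K = 7.
The 5 still-open variables draw from only 5 values {1, 2, 3, 4, 6}, so each is used; only N can be 6, hence N = 6.

6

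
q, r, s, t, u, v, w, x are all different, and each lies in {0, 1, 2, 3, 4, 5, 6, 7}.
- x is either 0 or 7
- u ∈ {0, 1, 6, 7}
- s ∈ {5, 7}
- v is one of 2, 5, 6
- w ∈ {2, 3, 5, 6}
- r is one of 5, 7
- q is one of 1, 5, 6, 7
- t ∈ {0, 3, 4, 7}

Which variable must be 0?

Among the 8 variables, 4 fits only t (and all 8 values in {0, 1, 2, 3, 4, 5, 6, 7} must be used), so t = 4.
Among the 7 still-open variables, 3 fits only w (and all 7 values in {0, 1, 2, 3, 5, 6, 7} must be used), so w = 3.
Among the 6 still-open variables, 2 fits only v (and all 6 values in {0, 1, 2, 5, 6, 7} must be used), so v = 2.
r and s between them cover only {5, 7} — a naked pair. Remove those values from q, u, x.
So 0 goes to x.

x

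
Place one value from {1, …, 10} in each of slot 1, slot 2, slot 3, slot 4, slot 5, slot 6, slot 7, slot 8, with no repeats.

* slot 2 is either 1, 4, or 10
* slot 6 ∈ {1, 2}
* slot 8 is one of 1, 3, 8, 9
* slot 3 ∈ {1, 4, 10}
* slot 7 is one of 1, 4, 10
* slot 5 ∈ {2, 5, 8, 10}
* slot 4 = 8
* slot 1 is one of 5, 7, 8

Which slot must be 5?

slot 5

slot 4's domain is down to {8}, so slot 4 = 8. Remove 8 from slot 1, slot 5, slot 8.
slot 2, slot 3, slot 7 share exactly the 3 values {1, 4, 10}; by pigeonhole those values go to them, so strike 1, 4, 10 from slot 5, slot 6, slot 8.
slot 6 has just one choice, so slot 6 = 2. So slot 5 can't be 2.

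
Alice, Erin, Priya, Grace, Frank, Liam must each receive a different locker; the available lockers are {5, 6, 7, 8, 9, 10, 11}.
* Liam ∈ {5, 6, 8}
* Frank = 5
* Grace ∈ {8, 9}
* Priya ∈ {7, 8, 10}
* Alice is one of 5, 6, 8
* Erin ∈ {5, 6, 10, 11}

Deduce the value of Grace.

9

Frank must be 5 (only option left). Eliminate 5 elsewhere: Alice, Erin, Liam.
Alice and Liam share exactly the 2 values {6, 8}; by pigeonhole those values go to them, so strike 6, 8 from Erin, Priya, Grace.
So Grace = 9.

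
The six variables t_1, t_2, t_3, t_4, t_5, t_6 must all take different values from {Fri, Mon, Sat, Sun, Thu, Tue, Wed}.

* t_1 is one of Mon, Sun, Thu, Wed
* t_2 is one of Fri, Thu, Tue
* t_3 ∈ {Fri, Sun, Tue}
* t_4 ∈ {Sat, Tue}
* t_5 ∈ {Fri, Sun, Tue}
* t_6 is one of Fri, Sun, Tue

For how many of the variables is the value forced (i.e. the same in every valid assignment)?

t_3, t_5, t_6 share exactly the 3 values {Fri, Sun, Tue}; by pigeonhole those values go to them, so strike Fri, Sun, Tue from t_1, t_2, t_4.
t_2 must be Thu (only option left). So t_1 can't be Thu.
t_4's domain is down to {Sat}, so t_4 = Sat.
Determined: t_2=Thu, t_4=Sat. The other variables each still have more than one consistent value. That makes 2.

2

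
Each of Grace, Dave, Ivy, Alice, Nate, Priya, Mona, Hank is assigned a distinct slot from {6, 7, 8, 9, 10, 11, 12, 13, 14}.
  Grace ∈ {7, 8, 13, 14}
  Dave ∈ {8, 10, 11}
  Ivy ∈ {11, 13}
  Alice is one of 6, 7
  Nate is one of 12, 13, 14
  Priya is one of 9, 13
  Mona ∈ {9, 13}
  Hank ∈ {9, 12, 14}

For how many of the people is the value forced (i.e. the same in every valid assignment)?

The 2 variables Priya and Mona are confined to {9, 13}, which locks those values in; drop them from Grace, Ivy, Nate, Hank.
Ivy must be 11 (only option left). Eliminate 11 elsewhere: Dave.
Nate and Hank between them cover only {12, 14} — a naked pair. Remove those values from Grace.
Determined: Ivy=11. The other people each still have more than one consistent value. That makes 1.

1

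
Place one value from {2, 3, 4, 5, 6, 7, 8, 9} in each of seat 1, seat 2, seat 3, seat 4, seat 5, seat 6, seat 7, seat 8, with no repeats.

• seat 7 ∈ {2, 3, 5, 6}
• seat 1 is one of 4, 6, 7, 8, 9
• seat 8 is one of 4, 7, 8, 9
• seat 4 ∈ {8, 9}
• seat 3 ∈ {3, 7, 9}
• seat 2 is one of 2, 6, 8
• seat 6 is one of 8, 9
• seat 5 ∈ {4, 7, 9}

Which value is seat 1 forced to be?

6

The 8 variables draw from only 8 values {2, 3, 4, 5, 6, 7, 8, 9}, so each is used; only seat 7 can be 5, hence seat 7 = 5.
Among the 7 still-open variables, 2 fits only seat 2 (and all 7 values in {2, 3, 4, 6, 7, 8, 9} must be used), so seat 2 = 2.
Among the 6 still-open variables, 3 fits only seat 3 (and all 6 values in {3, 4, 6, 7, 8, 9} must be used), so seat 3 = 3.
The 5 still-open variables draw from only 5 values {4, 6, 7, 8, 9}, so each is used; only seat 1 can be 6, hence seat 1 = 6.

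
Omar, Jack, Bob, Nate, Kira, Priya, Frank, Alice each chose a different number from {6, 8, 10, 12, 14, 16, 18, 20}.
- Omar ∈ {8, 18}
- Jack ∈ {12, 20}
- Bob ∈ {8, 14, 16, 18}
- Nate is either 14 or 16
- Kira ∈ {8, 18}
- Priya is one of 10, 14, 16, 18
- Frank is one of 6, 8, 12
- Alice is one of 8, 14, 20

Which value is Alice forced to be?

20

Among the 8 variables, 6 fits only Frank (and all 8 values in {6, 8, 10, 12, 14, 16, 18, 20} must be used), so Frank = 6.
Among the 7 still-open variables, 10 fits only Priya (and all 7 values in {8, 10, 12, 14, 16, 18, 20} must be used), so Priya = 10.
The 6 still-open variables draw from only 6 values {8, 12, 14, 16, 18, 20}, so each is used; only Jack can be 12, hence Jack = 12.
The 5 still-open variables together cover exactly {8, 14, 16, 18, 20} — 5 values for 5 variables — and 20 appears only in Alice's list, so Alice = 20.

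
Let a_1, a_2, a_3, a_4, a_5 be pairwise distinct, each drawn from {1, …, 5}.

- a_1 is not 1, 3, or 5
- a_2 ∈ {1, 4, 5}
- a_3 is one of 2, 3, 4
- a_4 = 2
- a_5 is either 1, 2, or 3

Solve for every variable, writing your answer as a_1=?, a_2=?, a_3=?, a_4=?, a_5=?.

a_4's domain is down to {2}, so a_4 = 2. So a_1, a_3, a_5 can't be 2.
a_1 must be 4 (only option left). Eliminate 4 elsewhere: a_2, a_3.
a_3's domain is down to {3}, so a_3 = 3. Remove 3 from a_5.
a_5's domain is down to {1}, so a_5 = 1. Strike 1 from a_2.
a_2 must be 5 (only option left).

a_1=4, a_2=5, a_3=3, a_4=2, a_5=1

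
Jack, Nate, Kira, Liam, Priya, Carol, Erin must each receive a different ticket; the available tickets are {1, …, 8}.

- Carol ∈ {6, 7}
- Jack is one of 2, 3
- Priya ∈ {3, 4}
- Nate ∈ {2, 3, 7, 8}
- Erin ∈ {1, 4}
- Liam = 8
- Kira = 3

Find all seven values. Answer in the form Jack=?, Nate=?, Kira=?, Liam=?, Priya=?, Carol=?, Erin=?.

Kira's domain is down to {3}, so Kira = 3. Remove 3 from Jack, Nate, Priya.
That leaves Liam = 8. Strike 8 from Nate.
Priya has just one choice, so Priya = 4. Eliminate 4 elsewhere: Erin.
Erin's domain is down to {1}, so Erin = 1.
Jack has just one choice, so Jack = 2. Eliminate 2 elsewhere: Nate.
Nate's domain is down to {7}, so Nate = 7. Eliminate 7 elsewhere: Carol.
Carol has just one choice, so Carol = 6.

Jack=2, Nate=7, Kira=3, Liam=8, Priya=4, Carol=6, Erin=1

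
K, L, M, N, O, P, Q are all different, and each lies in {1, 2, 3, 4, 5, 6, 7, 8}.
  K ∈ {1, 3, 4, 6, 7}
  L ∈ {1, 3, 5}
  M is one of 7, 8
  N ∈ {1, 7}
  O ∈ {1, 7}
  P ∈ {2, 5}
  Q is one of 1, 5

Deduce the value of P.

The 2 variables N and O are confined to {1, 7}, which locks those values in; drop them from K, L, M, Q.
M has just one choice, so M = 8.
Q must be 5 (only option left). So L, P can't be 5.
So P = 2.

2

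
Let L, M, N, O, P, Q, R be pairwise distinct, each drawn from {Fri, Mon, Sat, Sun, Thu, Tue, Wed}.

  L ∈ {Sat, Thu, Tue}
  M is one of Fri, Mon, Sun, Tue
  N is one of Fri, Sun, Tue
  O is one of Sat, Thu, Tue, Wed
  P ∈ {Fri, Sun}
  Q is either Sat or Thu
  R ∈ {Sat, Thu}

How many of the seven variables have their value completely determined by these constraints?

3

Among the 7 variables, Mon fits only M (and all 7 values in {Fri, Mon, Sat, Sun, Thu, Tue, Wed} must be used), so M = Mon.
Among the 6 still-open variables, Wed fits only O (and all 6 values in {Fri, Sat, Sun, Thu, Tue, Wed} must be used), so O = Wed.
Q and R share exactly the 2 values {Sat, Thu}; by pigeonhole those values go to them, so strike Sat, Thu from L.
That leaves L = Tue. So N can't be Tue.
Determined: L=Tue, M=Mon, O=Wed. The other variables each still have more than one consistent value. That makes 3.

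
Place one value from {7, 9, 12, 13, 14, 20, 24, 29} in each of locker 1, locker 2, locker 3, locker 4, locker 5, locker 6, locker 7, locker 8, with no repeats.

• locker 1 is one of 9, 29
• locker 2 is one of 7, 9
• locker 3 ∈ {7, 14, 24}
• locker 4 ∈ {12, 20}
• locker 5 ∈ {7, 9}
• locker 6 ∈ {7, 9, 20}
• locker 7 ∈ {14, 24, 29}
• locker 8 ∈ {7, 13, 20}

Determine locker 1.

29

Among the 8 variables, 12 fits only locker 4 (and all 8 values in {7, 9, 12, 13, 14, 20, 24, 29} must be used), so locker 4 = 12.
The 7 still-open variables together cover exactly {7, 9, 13, 14, 20, 24, 29} — 7 values for 7 variables — and 13 appears only in locker 8's list, so locker 8 = 13.
The 6 still-open variables together cover exactly {7, 9, 14, 20, 24, 29} — 6 values for 6 variables — and 20 appears only in locker 6's list, so locker 6 = 20.
locker 2 and locker 5 share exactly the 2 values {7, 9}; by pigeonhole those values go to them, so strike 7, 9 from locker 1, locker 3.
So locker 1 = 29.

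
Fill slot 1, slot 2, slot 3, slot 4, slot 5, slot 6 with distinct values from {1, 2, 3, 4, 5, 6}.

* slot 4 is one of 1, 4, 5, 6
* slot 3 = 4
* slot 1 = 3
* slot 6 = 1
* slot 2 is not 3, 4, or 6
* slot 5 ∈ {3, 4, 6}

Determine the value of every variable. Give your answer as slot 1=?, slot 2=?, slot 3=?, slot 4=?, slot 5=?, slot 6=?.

slot 1 has just one choice, so slot 1 = 3. Eliminate 3 elsewhere: slot 5.
That leaves slot 3 = 4. Remove 4 from slot 4, slot 5.
That leaves slot 5 = 6. Remove 6 from slot 4.
That leaves slot 6 = 1. Strike 1 from slot 2, slot 4.
slot 4 has just one choice, so slot 4 = 5. So slot 2 can't be 5.
That leaves slot 2 = 2.

slot 1=3, slot 2=2, slot 3=4, slot 4=5, slot 5=6, slot 6=1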